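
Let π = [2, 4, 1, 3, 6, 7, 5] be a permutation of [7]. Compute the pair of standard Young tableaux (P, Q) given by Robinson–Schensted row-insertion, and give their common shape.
P = [1, 3, 5, 7] / [2, 4, 6];  Q = [1, 2, 5, 6] / [3, 4, 7];  common shape = (4, 3)

Row-insert the values π_1, π_2, … into P one at a time, bumping the leftmost entry strictly greater than the inserted value down to the next row. The recording tableau Q records, in position (i, j), the step at which that cell was added to P.
  Insert 2 (step 1): P = [2];  Q = [1]
  Insert 4 (step 2): P = [2, 4];  Q = [1, 2]
  Insert 1 (step 3): P = [1, 4] / [2];  Q = [1, 2] / [3]
  Insert 3 (step 4): P = [1, 3] / [2, 4];  Q = [1, 2] / [3, 4]
  Insert 6 (step 5): P = [1, 3, 6] / [2, 4];  Q = [1, 2, 5] / [3, 4]
  Insert 7 (step 6): P = [1, 3, 6, 7] / [2, 4];  Q = [1, 2, 5, 6] / [3, 4]
  Insert 5 (step 7): P = [1, 3, 5, 7] / [2, 4, 6];  Q = [1, 2, 5, 6] / [3, 4, 7]
Final shape: (4, 3).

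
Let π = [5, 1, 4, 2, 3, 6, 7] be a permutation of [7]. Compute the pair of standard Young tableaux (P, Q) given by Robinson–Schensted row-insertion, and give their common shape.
P = [1, 2, 3, 6, 7] / [4] / [5];  Q = [1, 3, 5, 6, 7] / [2] / [4];  common shape = (5, 1, 1)

Row-insert the values π_1, π_2, … into P one at a time, bumping the leftmost entry strictly greater than the inserted value down to the next row. The recording tableau Q records, in position (i, j), the step at which that cell was added to P.
  Insert 5 (step 1): P = [5];  Q = [1]
  Insert 1 (step 2): P = [1] / [5];  Q = [1] / [2]
  Insert 4 (step 3): P = [1, 4] / [5];  Q = [1, 3] / [2]
  Insert 2 (step 4): P = [1, 2] / [4] / [5];  Q = [1, 3] / [2] / [4]
  Insert 3 (step 5): P = [1, 2, 3] / [4] / [5];  Q = [1, 3, 5] / [2] / [4]
  Insert 6 (step 6): P = [1, 2, 3, 6] / [4] / [5];  Q = [1, 3, 5, 6] / [2] / [4]
  Insert 7 (step 7): P = [1, 2, 3, 6, 7] / [4] / [5];  Q = [1, 3, 5, 6, 7] / [2] / [4]
Final shape: (5, 1, 1).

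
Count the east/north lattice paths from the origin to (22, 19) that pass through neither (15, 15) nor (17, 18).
Number of paths = 175555533900

Inclusion–exclusion. Total paths: C(41, 22) = 244662670200. Through P₁: C(30, 15)·C(11, 7) = 51188781600. Through P₂: C(35, 17)·C(6, 5) = 27225405900. Since P₁ is strictly southwest of P₂, a monotone path through both must visit P₁ then P₂; paths through both = C(30, 15)·C(5, 2)·C(6, 5) = 9307051200. Avoid both = 244662670200 − 51188781600 − 27225405900 + 9307051200 = 175555533900.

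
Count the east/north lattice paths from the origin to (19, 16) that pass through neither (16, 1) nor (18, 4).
Number of paths = 4059822193

Inclusion–exclusion. Total paths: C(35, 19) = 4059928950. Through P₁: C(17, 16)·C(18, 3) = 13872. Through P₂: C(22, 18)·C(13, 1) = 95095. Since P₁ is strictly southwest of P₂, a monotone path through both must visit P₁ then P₂; paths through both = C(17, 16)·C(5, 2)·C(13, 1) = 2210. Avoid both = 4059928950 − 13872 − 95095 + 2210 = 4059822193.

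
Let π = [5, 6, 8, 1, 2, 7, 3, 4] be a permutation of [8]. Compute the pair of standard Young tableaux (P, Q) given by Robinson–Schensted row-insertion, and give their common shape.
P = [1, 2, 3, 4] / [5, 6, 7] / [8];  Q = [1, 2, 3, 8] / [4, 5, 6] / [7];  common shape = (4, 3, 1)

Row-insert the values π_1, π_2, … into P one at a time, bumping the leftmost entry strictly greater than the inserted value down to the next row. The recording tableau Q records, in position (i, j), the step at which that cell was added to P.
  Insert 5 (step 1): P = [5];  Q = [1]
  Insert 6 (step 2): P = [5, 6];  Q = [1, 2]
  Insert 8 (step 3): P = [5, 6, 8];  Q = [1, 2, 3]
  Insert 1 (step 4): P = [1, 6, 8] / [5];  Q = [1, 2, 3] / [4]
  Insert 2 (step 5): P = [1, 2, 8] / [5, 6];  Q = [1, 2, 3] / [4, 5]
  Insert 7 (step 6): P = [1, 2, 7] / [5, 6, 8];  Q = [1, 2, 3] / [4, 5, 6]
  Insert 3 (step 7): P = [1, 2, 3] / [5, 6, 7] / [8];  Q = [1, 2, 3] / [4, 5, 6] / [7]
  Insert 4 (step 8): P = [1, 2, 3, 4] / [5, 6, 7] / [8];  Q = [1, 2, 3, 8] / [4, 5, 6] / [7]
Final shape: (4, 3, 1).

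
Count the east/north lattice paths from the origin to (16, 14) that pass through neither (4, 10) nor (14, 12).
Number of paths = 86051051

Inclusion–exclusion. Total paths: C(30, 16) = 145422675. Through P₁: C(14, 4)·C(16, 12) = 1821820. Through P₂: C(26, 14)·C(4, 2) = 57946200. Since P₁ is strictly southwest of P₂, a monotone path through both must visit P₁ then P₂; paths through both = C(14, 4)·C(12, 10)·C(4, 2) = 396396. Avoid both = 145422675 − 1821820 − 57946200 + 396396 = 86051051.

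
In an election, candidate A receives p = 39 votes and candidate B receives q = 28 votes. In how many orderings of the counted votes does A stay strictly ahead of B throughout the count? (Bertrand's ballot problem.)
Strict-lead orderings = 962810849581892080

Total orderings of the 67 votes with 39 for A: C(67, 39) = 5864393356544251760. By the Bertrand ballot formula (Cycle Lemma / reflection principle), the number of orderings in which A is strictly ahead of B throughout is (p − q)/(p + q) · C(p + q, p) = (39 − 28)/(39 + 28) · 5864393356544251760 = 962810849581892080.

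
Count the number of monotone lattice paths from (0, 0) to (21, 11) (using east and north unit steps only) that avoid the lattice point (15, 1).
Number of paths = 128896352

Total paths from (0, 0) to (21, 11): C(32, 21) = 129024480. Paths through (15, 1): (paths (0, 0) → (15, 1)) × (paths (15, 1) → (21, 11)) = C(16, 15) · C(16, 6) = 16 · 8008 = 128128. Avoidance count = 129024480 − 128128 = 128896352.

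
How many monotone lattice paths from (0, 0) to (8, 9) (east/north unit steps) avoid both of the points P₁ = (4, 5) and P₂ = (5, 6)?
Number of paths = 11290

Inclusion–exclusion. Total paths: C(17, 8) = 24310. Through P₁: C(9, 4)·C(8, 4) = 8820. Through P₂: C(11, 5)·C(6, 3) = 9240. Since P₁ is strictly southwest of P₂, a monotone path through both must visit P₁ then P₂; paths through both = C(9, 4)·C(2, 1)·C(6, 3) = 5040. Avoid both = 24310 − 8820 − 9240 + 5040 = 11290.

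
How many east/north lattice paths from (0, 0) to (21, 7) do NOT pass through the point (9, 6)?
Number of paths = 1118975

Total paths from (0, 0) to (21, 7): C(28, 21) = 1184040. Paths through (9, 6): (paths (0, 0) → (9, 6)) × (paths (9, 6) → (21, 7)) = C(15, 9) · C(13, 12) = 5005 · 13 = 65065. Avoidance count = 1184040 − 65065 = 1118975.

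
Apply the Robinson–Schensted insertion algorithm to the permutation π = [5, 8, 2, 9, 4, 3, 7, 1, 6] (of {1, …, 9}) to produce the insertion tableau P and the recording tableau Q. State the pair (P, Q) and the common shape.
P = [1, 3, 6] / [2, 7, 9] / [4, 8] / [5];  Q = [1, 2, 4] / [3, 5, 7] / [6, 9] / [8];  common shape = (3, 3, 2, 1)

Row-insert the values π_1, π_2, … into P one at a time, bumping the leftmost entry strictly greater than the inserted value down to the next row. The recording tableau Q records, in position (i, j), the step at which that cell was added to P.
  Insert 5 (step 1): P = [5];  Q = [1]
  Insert 8 (step 2): P = [5, 8];  Q = [1, 2]
  Insert 2 (step 3): P = [2, 8] / [5];  Q = [1, 2] / [3]
  Insert 9 (step 4): P = [2, 8, 9] / [5];  Q = [1, 2, 4] / [3]
  Insert 4 (step 5): P = [2, 4, 9] / [5, 8];  Q = [1, 2, 4] / [3, 5]
  Insert 3 (step 6): P = [2, 3, 9] / [4, 8] / [5];  Q = [1, 2, 4] / [3, 5] / [6]
  Insert 7 (step 7): P = [2, 3, 7] / [4, 8, 9] / [5];  Q = [1, 2, 4] / [3, 5, 7] / [6]
  Insert 1 (step 8): P = [1, 3, 7] / [2, 8, 9] / [4] / [5];  Q = [1, 2, 4] / [3, 5, 7] / [6] / [8]
  Insert 6 (step 9): P = [1, 3, 6] / [2, 7, 9] / [4, 8] / [5];  Q = [1, 2, 4] / [3, 5, 7] / [6, 9] / [8]
Final shape: (3, 3, 2, 1).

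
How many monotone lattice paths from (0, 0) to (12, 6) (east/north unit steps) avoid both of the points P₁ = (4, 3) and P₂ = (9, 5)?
Number of paths = 7721

Inclusion–exclusion. Total paths: C(18, 12) = 18564. Through P₁: C(7, 4)·C(11, 8) = 5775. Through P₂: C(14, 9)·C(4, 3) = 8008. Since P₁ is strictly southwest of P₂, a monotone path through both must visit P₁ then P₂; paths through both = C(7, 4)·C(7, 5)·C(4, 3) = 2940. Avoid both = 18564 − 5775 − 8008 + 2940 = 7721.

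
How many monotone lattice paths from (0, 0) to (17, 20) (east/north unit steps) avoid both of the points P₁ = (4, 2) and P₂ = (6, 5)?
Number of paths = 10401010665

Inclusion–exclusion. Total paths: C(37, 17) = 15905368710. Through P₁: C(6, 4)·C(31, 13) = 3093796125. Through P₂: C(11, 6)·C(26, 11) = 3569485920. Since P₁ is strictly southwest of P₂, a monotone path through both must visit P₁ then P₂; paths through both = C(6, 4)·C(5, 2)·C(26, 11) = 1158924000. Avoid both = 15905368710 − 3093796125 − 3569485920 + 1158924000 = 10401010665.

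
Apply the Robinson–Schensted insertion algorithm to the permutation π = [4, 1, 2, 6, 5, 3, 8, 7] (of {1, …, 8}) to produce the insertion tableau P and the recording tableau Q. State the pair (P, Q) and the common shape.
P = [1, 2, 3, 7] / [4, 5, 8] / [6];  Q = [1, 3, 4, 7] / [2, 5, 8] / [6];  common shape = (4, 3, 1)

Row-insert the values π_1, π_2, … into P one at a time, bumping the leftmost entry strictly greater than the inserted value down to the next row. The recording tableau Q records, in position (i, j), the step at which that cell was added to P.
  Insert 4 (step 1): P = [4];  Q = [1]
  Insert 1 (step 2): P = [1] / [4];  Q = [1] / [2]
  Insert 2 (step 3): P = [1, 2] / [4];  Q = [1, 3] / [2]
  Insert 6 (step 4): P = [1, 2, 6] / [4];  Q = [1, 3, 4] / [2]
  Insert 5 (step 5): P = [1, 2, 5] / [4, 6];  Q = [1, 3, 4] / [2, 5]
  Insert 3 (step 6): P = [1, 2, 3] / [4, 5] / [6];  Q = [1, 3, 4] / [2, 5] / [6]
  Insert 8 (step 7): P = [1, 2, 3, 8] / [4, 5] / [6];  Q = [1, 3, 4, 7] / [2, 5] / [6]
  Insert 7 (step 8): P = [1, 2, 3, 7] / [4, 5, 8] / [6];  Q = [1, 3, 4, 7] / [2, 5, 8] / [6]
Final shape: (4, 3, 1).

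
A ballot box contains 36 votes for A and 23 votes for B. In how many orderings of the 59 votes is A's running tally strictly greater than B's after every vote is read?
Strict-lead orderings = 3177498557750790

Total orderings of the 59 votes with 36 for A: C(59, 36) = 14420954992868970. By the Bertrand ballot formula (Cycle Lemma / reflection principle), the number of orderings in which A is strictly ahead of B throughout is (p − q)/(p + q) · C(p + q, p) = (36 − 23)/(36 + 23) · 14420954992868970 = 3177498557750790.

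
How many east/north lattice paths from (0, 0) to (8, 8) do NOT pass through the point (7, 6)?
Number of paths = 7722

Total paths from (0, 0) to (8, 8): C(16, 8) = 12870. Paths through (7, 6): (paths (0, 0) → (7, 6)) × (paths (7, 6) → (8, 8)) = C(13, 7) · C(3, 1) = 1716 · 3 = 5148. Avoidance count = 12870 − 5148 = 7722.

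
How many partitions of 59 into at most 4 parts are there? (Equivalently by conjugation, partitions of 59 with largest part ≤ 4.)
p(59, parts ≤ 4) = 1815

Use the recurrence p(n, m) = p(n, m−1) + p(n−m, m): either the largest part is < m (count p(n, m−1)) or the largest part is exactly m (remove one copy of m, count p(n−m, m)). With p(0, ·) = 1 this gives p(59, parts ≤ 4) = 1815. (By conjugating Young diagrams, this also counts partitions of 59 into at most 4 parts.)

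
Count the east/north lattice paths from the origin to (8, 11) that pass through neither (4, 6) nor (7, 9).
Number of paths = 27402

Inclusion–exclusion. Total paths: C(19, 8) = 75582. Through P₁: C(10, 4)·C(9, 4) = 26460. Through P₂: C(16, 7)·C(3, 1) = 34320. Since P₁ is strictly southwest of P₂, a monotone path through both must visit P₁ then P₂; paths through both = C(10, 4)·C(6, 3)·C(3, 1) = 12600. Avoid both = 75582 − 26460 − 34320 + 12600 = 27402.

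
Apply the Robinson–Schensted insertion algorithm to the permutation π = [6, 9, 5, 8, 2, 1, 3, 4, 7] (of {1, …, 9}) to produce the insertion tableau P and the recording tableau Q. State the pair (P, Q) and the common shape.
P = [1, 3, 4, 7] / [2, 8] / [5, 9] / [6];  Q = [1, 2, 8, 9] / [3, 4] / [5, 7] / [6];  common shape = (4, 2, 2, 1)

Row-insert the values π_1, π_2, … into P one at a time, bumping the leftmost entry strictly greater than the inserted value down to the next row. The recording tableau Q records, in position (i, j), the step at which that cell was added to P.
  Insert 6 (step 1): P = [6];  Q = [1]
  Insert 9 (step 2): P = [6, 9];  Q = [1, 2]
  Insert 5 (step 3): P = [5, 9] / [6];  Q = [1, 2] / [3]
  Insert 8 (step 4): P = [5, 8] / [6, 9];  Q = [1, 2] / [3, 4]
  Insert 2 (step 5): P = [2, 8] / [5, 9] / [6];  Q = [1, 2] / [3, 4] / [5]
  Insert 1 (step 6): P = [1, 8] / [2, 9] / [5] / [6];  Q = [1, 2] / [3, 4] / [5] / [6]
  Insert 3 (step 7): P = [1, 3] / [2, 8] / [5, 9] / [6];  Q = [1, 2] / [3, 4] / [5, 7] / [6]
  Insert 4 (step 8): P = [1, 3, 4] / [2, 8] / [5, 9] / [6];  Q = [1, 2, 8] / [3, 4] / [5, 7] / [6]
  Insert 7 (step 9): P = [1, 3, 4, 7] / [2, 8] / [5, 9] / [6];  Q = [1, 2, 8, 9] / [3, 4] / [5, 7] / [6]
Final shape: (4, 2, 2, 1).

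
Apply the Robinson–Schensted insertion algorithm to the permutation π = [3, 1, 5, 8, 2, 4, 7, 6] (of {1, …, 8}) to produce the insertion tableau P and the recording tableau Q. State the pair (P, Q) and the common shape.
P = [1, 2, 4, 6] / [3, 5, 7] / [8];  Q = [1, 3, 4, 7] / [2, 5, 6] / [8];  common shape = (4, 3, 1)

Row-insert the values π_1, π_2, … into P one at a time, bumping the leftmost entry strictly greater than the inserted value down to the next row. The recording tableau Q records, in position (i, j), the step at which that cell was added to P.
  Insert 3 (step 1): P = [3];  Q = [1]
  Insert 1 (step 2): P = [1] / [3];  Q = [1] / [2]
  Insert 5 (step 3): P = [1, 5] / [3];  Q = [1, 3] / [2]
  Insert 8 (step 4): P = [1, 5, 8] / [3];  Q = [1, 3, 4] / [2]
  Insert 2 (step 5): P = [1, 2, 8] / [3, 5];  Q = [1, 3, 4] / [2, 5]
  Insert 4 (step 6): P = [1, 2, 4] / [3, 5, 8];  Q = [1, 3, 4] / [2, 5, 6]
  Insert 7 (step 7): P = [1, 2, 4, 7] / [3, 5, 8];  Q = [1, 3, 4, 7] / [2, 5, 6]
  Insert 6 (step 8): P = [1, 2, 4, 6] / [3, 5, 7] / [8];  Q = [1, 3, 4, 7] / [2, 5, 6] / [8]
Final shape: (4, 3, 1).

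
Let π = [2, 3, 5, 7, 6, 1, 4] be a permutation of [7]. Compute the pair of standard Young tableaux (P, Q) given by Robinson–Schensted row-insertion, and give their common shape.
P = [1, 3, 4, 6] / [2, 5] / [7];  Q = [1, 2, 3, 4] / [5, 7] / [6];  common shape = (4, 2, 1)

Row-insert the values π_1, π_2, … into P one at a time, bumping the leftmost entry strictly greater than the inserted value down to the next row. The recording tableau Q records, in position (i, j), the step at which that cell was added to P.
  Insert 2 (step 1): P = [2];  Q = [1]
  Insert 3 (step 2): P = [2, 3];  Q = [1, 2]
  Insert 5 (step 3): P = [2, 3, 5];  Q = [1, 2, 3]
  Insert 7 (step 4): P = [2, 3, 5, 7];  Q = [1, 2, 3, 4]
  Insert 6 (step 5): P = [2, 3, 5, 6] / [7];  Q = [1, 2, 3, 4] / [5]
  Insert 1 (step 6): P = [1, 3, 5, 6] / [2] / [7];  Q = [1, 2, 3, 4] / [5] / [6]
  Insert 4 (step 7): P = [1, 3, 4, 6] / [2, 5] / [7];  Q = [1, 2, 3, 4] / [5, 7] / [6]
Final shape: (4, 2, 1).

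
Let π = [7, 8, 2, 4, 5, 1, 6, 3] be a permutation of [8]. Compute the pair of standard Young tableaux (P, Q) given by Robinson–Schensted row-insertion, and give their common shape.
P = [1, 3, 5, 6] / [2, 4] / [7, 8];  Q = [1, 2, 5, 7] / [3, 4] / [6, 8];  common shape = (4, 2, 2)

Row-insert the values π_1, π_2, … into P one at a time, bumping the leftmost entry strictly greater than the inserted value down to the next row. The recording tableau Q records, in position (i, j), the step at which that cell was added to P.
  Insert 7 (step 1): P = [7];  Q = [1]
  Insert 8 (step 2): P = [7, 8];  Q = [1, 2]
  Insert 2 (step 3): P = [2, 8] / [7];  Q = [1, 2] / [3]
  Insert 4 (step 4): P = [2, 4] / [7, 8];  Q = [1, 2] / [3, 4]
  Insert 5 (step 5): P = [2, 4, 5] / [7, 8];  Q = [1, 2, 5] / [3, 4]
  Insert 1 (step 6): P = [1, 4, 5] / [2, 8] / [7];  Q = [1, 2, 5] / [3, 4] / [6]
  Insert 6 (step 7): P = [1, 4, 5, 6] / [2, 8] / [7];  Q = [1, 2, 5, 7] / [3, 4] / [6]
  Insert 3 (step 8): P = [1, 3, 5, 6] / [2, 4] / [7, 8];  Q = [1, 2, 5, 7] / [3, 4] / [6, 8]
Final shape: (4, 2, 2).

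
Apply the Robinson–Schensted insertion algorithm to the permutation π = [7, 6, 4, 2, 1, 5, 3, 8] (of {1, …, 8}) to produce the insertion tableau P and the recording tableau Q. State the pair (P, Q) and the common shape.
P = [1, 3, 8] / [2, 5] / [4] / [6] / [7];  Q = [1, 6, 8] / [2, 7] / [3] / [4] / [5];  common shape = (3, 2, 1, 1, 1)

Row-insert the values π_1, π_2, … into P one at a time, bumping the leftmost entry strictly greater than the inserted value down to the next row. The recording tableau Q records, in position (i, j), the step at which that cell was added to P.
  Insert 7 (step 1): P = [7];  Q = [1]
  Insert 6 (step 2): P = [6] / [7];  Q = [1] / [2]
  Insert 4 (step 3): P = [4] / [6] / [7];  Q = [1] / [2] / [3]
  Insert 2 (step 4): P = [2] / [4] / [6] / [7];  Q = [1] / [2] / [3] / [4]
  Insert 1 (step 5): P = [1] / [2] / [4] / [6] / [7];  Q = [1] / [2] / [3] / [4] / [5]
  Insert 5 (step 6): P = [1, 5] / [2] / [4] / [6] / [7];  Q = [1, 6] / [2] / [3] / [4] / [5]
  Insert 3 (step 7): P = [1, 3] / [2, 5] / [4] / [6] / [7];  Q = [1, 6] / [2, 7] / [3] / [4] / [5]
  Insert 8 (step 8): P = [1, 3, 8] / [2, 5] / [4] / [6] / [7];  Q = [1, 6, 8] / [2, 7] / [3] / [4] / [5]
Final shape: (3, 2, 1, 1, 1).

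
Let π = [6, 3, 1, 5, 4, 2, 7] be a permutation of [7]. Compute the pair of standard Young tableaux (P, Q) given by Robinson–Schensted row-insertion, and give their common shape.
P = [1, 2, 7] / [3, 4] / [5] / [6];  Q = [1, 4, 7] / [2, 5] / [3] / [6];  common shape = (3, 2, 1, 1)

Row-insert the values π_1, π_2, … into P one at a time, bumping the leftmost entry strictly greater than the inserted value down to the next row. The recording tableau Q records, in position (i, j), the step at which that cell was added to P.
  Insert 6 (step 1): P = [6];  Q = [1]
  Insert 3 (step 2): P = [3] / [6];  Q = [1] / [2]
  Insert 1 (step 3): P = [1] / [3] / [6];  Q = [1] / [2] / [3]
  Insert 5 (step 4): P = [1, 5] / [3] / [6];  Q = [1, 4] / [2] / [3]
  Insert 4 (step 5): P = [1, 4] / [3, 5] / [6];  Q = [1, 4] / [2, 5] / [3]
  Insert 2 (step 6): P = [1, 2] / [3, 4] / [5] / [6];  Q = [1, 4] / [2, 5] / [3] / [6]
  Insert 7 (step 7): P = [1, 2, 7] / [3, 4] / [5] / [6];  Q = [1, 4, 7] / [2, 5] / [3] / [6]
Final shape: (3, 2, 1, 1).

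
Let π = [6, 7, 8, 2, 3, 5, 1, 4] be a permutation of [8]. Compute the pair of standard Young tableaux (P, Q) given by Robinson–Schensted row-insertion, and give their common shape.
P = [1, 3, 4] / [2, 5, 8] / [6, 7];  Q = [1, 2, 3] / [4, 5, 6] / [7, 8];  common shape = (3, 3, 2)

Row-insert the values π_1, π_2, … into P one at a time, bumping the leftmost entry strictly greater than the inserted value down to the next row. The recording tableau Q records, in position (i, j), the step at which that cell was added to P.
  Insert 6 (step 1): P = [6];  Q = [1]
  Insert 7 (step 2): P = [6, 7];  Q = [1, 2]
  Insert 8 (step 3): P = [6, 7, 8];  Q = [1, 2, 3]
  Insert 2 (step 4): P = [2, 7, 8] / [6];  Q = [1, 2, 3] / [4]
  Insert 3 (step 5): P = [2, 3, 8] / [6, 7];  Q = [1, 2, 3] / [4, 5]
  Insert 5 (step 6): P = [2, 3, 5] / [6, 7, 8];  Q = [1, 2, 3] / [4, 5, 6]
  Insert 1 (step 7): P = [1, 3, 5] / [2, 7, 8] / [6];  Q = [1, 2, 3] / [4, 5, 6] / [7]
  Insert 4 (step 8): P = [1, 3, 4] / [2, 5, 8] / [6, 7];  Q = [1, 2, 3] / [4, 5, 6] / [7, 8]
Final shape: (3, 3, 2).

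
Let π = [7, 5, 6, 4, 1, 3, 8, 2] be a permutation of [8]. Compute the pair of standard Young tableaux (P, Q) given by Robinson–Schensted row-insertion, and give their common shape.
P = [1, 2, 8] / [3, 6] / [4] / [5] / [7];  Q = [1, 3, 7] / [2, 6] / [4] / [5] / [8];  common shape = (3, 2, 1, 1, 1)

Row-insert the values π_1, π_2, … into P one at a time, bumping the leftmost entry strictly greater than the inserted value down to the next row. The recording tableau Q records, in position (i, j), the step at which that cell was added to P.
  Insert 7 (step 1): P = [7];  Q = [1]
  Insert 5 (step 2): P = [5] / [7];  Q = [1] / [2]
  Insert 6 (step 3): P = [5, 6] / [7];  Q = [1, 3] / [2]
  Insert 4 (step 4): P = [4, 6] / [5] / [7];  Q = [1, 3] / [2] / [4]
  Insert 1 (step 5): P = [1, 6] / [4] / [5] / [7];  Q = [1, 3] / [2] / [4] / [5]
  Insert 3 (step 6): P = [1, 3] / [4, 6] / [5] / [7];  Q = [1, 3] / [2, 6] / [4] / [5]
  Insert 8 (step 7): P = [1, 3, 8] / [4, 6] / [5] / [7];  Q = [1, 3, 7] / [2, 6] / [4] / [5]
  Insert 2 (step 8): P = [1, 2, 8] / [3, 6] / [4] / [5] / [7];  Q = [1, 3, 7] / [2, 6] / [4] / [5] / [8]
Final shape: (3, 2, 1, 1, 1).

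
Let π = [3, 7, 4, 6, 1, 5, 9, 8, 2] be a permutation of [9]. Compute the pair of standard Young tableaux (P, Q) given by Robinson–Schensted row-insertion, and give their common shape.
P = [1, 2, 5, 8] / [3, 4, 9] / [6] / [7];  Q = [1, 2, 4, 7] / [3, 6, 8] / [5] / [9];  common shape = (4, 3, 1, 1)

Row-insert the values π_1, π_2, … into P one at a time, bumping the leftmost entry strictly greater than the inserted value down to the next row. The recording tableau Q records, in position (i, j), the step at which that cell was added to P.
  Insert 3 (step 1): P = [3];  Q = [1]
  Insert 7 (step 2): P = [3, 7];  Q = [1, 2]
  Insert 4 (step 3): P = [3, 4] / [7];  Q = [1, 2] / [3]
  Insert 6 (step 4): P = [3, 4, 6] / [7];  Q = [1, 2, 4] / [3]
  Insert 1 (step 5): P = [1, 4, 6] / [3] / [7];  Q = [1, 2, 4] / [3] / [5]
  Insert 5 (step 6): P = [1, 4, 5] / [3, 6] / [7];  Q = [1, 2, 4] / [3, 6] / [5]
  Insert 9 (step 7): P = [1, 4, 5, 9] / [3, 6] / [7];  Q = [1, 2, 4, 7] / [3, 6] / [5]
  Insert 8 (step 8): P = [1, 4, 5, 8] / [3, 6, 9] / [7];  Q = [1, 2, 4, 7] / [3, 6, 8] / [5]
  Insert 2 (step 9): P = [1, 2, 5, 8] / [3, 4, 9] / [6] / [7];  Q = [1, 2, 4, 7] / [3, 6, 8] / [5] / [9]
Final shape: (4, 3, 1, 1).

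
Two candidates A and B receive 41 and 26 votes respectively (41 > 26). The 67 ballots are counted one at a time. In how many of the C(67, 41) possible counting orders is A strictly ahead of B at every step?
Strict-lead orderings = 605225888816998680

Total orderings of the 67 votes with 41 for A: C(67, 41) = 2703342303382594104. By the Bertrand ballot formula (Cycle Lemma / reflection principle), the number of orderings in which A is strictly ahead of B throughout is (p − q)/(p + q) · C(p + q, p) = (41 − 26)/(41 + 26) · 2703342303382594104 = 605225888816998680.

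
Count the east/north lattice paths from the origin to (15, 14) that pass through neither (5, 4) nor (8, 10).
Number of paths = 43332084

Inclusion–exclusion. Total paths: C(29, 15) = 77558760. Through P₁: C(9, 5)·C(20, 10) = 23279256. Through P₂: C(18, 8)·C(11, 7) = 14440140. Since P₁ is strictly southwest of P₂, a monotone path through both must visit P₁ then P₂; paths through both = C(9, 5)·C(9, 3)·C(11, 7) = 3492720. Avoid both = 77558760 − 23279256 − 14440140 + 3492720 = 43332084.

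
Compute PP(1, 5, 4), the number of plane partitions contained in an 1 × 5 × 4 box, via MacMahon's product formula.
PP(1, 5, 4) = 126

Evaluate the triple product over i = 1..1, j = 1..5, k = 1..4. The factors are (2/1) · (3/2) · (4/3) · (5/4) · (3/2) · (4/3) · (5/4) · (6/5) · … (20 factors total). The numerators and denominators telescope so the product is an integer; carrying out the multiplication exactly gives PP(1, 5, 4) = 126.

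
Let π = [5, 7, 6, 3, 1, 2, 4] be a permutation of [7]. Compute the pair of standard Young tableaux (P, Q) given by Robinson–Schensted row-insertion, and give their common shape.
P = [1, 2, 4] / [3, 6] / [5] / [7];  Q = [1, 2, 7] / [3, 6] / [4] / [5];  common shape = (3, 2, 1, 1)

Row-insert the values π_1, π_2, … into P one at a time, bumping the leftmost entry strictly greater than the inserted value down to the next row. The recording tableau Q records, in position (i, j), the step at which that cell was added to P.
  Insert 5 (step 1): P = [5];  Q = [1]
  Insert 7 (step 2): P = [5, 7];  Q = [1, 2]
  Insert 6 (step 3): P = [5, 6] / [7];  Q = [1, 2] / [3]
  Insert 3 (step 4): P = [3, 6] / [5] / [7];  Q = [1, 2] / [3] / [4]
  Insert 1 (step 5): P = [1, 6] / [3] / [5] / [7];  Q = [1, 2] / [3] / [4] / [5]
  Insert 2 (step 6): P = [1, 2] / [3, 6] / [5] / [7];  Q = [1, 2] / [3, 6] / [4] / [5]
  Insert 4 (step 7): P = [1, 2, 4] / [3, 6] / [5] / [7];  Q = [1, 2, 7] / [3, 6] / [4] / [5]
Final shape: (3, 2, 1, 1).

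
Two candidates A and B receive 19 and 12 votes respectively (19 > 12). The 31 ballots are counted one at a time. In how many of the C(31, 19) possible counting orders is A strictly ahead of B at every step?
Strict-lead orderings = 31865925

Total orderings of the 31 votes with 19 for A: C(31, 19) = 141120525. By the Bertrand ballot formula (Cycle Lemma / reflection principle), the number of orderings in which A is strictly ahead of B throughout is (p − q)/(p + q) · C(p + q, p) = (19 − 12)/(19 + 12) · 141120525 = 31865925.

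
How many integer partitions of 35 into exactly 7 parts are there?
p(35, 7 parts) = 1367

Partitions of n into exactly k parts are in bijection with partitions of n − k into at most k parts (subtract 1 from each part). So p(35, exactly 7) = p(28, parts ≤ 7). Computing via the recurrence p(m, j) = p(m, j−1) + p(m−j, j) gives 1367.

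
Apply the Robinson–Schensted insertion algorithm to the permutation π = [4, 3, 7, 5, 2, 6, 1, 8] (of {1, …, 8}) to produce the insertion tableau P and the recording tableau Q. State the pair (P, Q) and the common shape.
P = [1, 5, 6, 8] / [2, 7] / [3] / [4];  Q = [1, 3, 6, 8] / [2, 4] / [5] / [7];  common shape = (4, 2, 1, 1)

Row-insert the values π_1, π_2, … into P one at a time, bumping the leftmost entry strictly greater than the inserted value down to the next row. The recording tableau Q records, in position (i, j), the step at which that cell was added to P.
  Insert 4 (step 1): P = [4];  Q = [1]
  Insert 3 (step 2): P = [3] / [4];  Q = [1] / [2]
  Insert 7 (step 3): P = [3, 7] / [4];  Q = [1, 3] / [2]
  Insert 5 (step 4): P = [3, 5] / [4, 7];  Q = [1, 3] / [2, 4]
  Insert 2 (step 5): P = [2, 5] / [3, 7] / [4];  Q = [1, 3] / [2, 4] / [5]
  Insert 6 (step 6): P = [2, 5, 6] / [3, 7] / [4];  Q = [1, 3, 6] / [2, 4] / [5]
  Insert 1 (step 7): P = [1, 5, 6] / [2, 7] / [3] / [4];  Q = [1, 3, 6] / [2, 4] / [5] / [7]
  Insert 8 (step 8): P = [1, 5, 6, 8] / [2, 7] / [3] / [4];  Q = [1, 3, 6, 8] / [2, 4] / [5] / [7]
Final shape: (4, 2, 1, 1).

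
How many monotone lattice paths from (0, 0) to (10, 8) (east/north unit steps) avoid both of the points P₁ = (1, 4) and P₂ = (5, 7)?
Number of paths = 36481

Inclusion–exclusion. Total paths: C(18, 10) = 43758. Through P₁: C(5, 1)·C(13, 9) = 3575. Through P₂: C(12, 5)·C(6, 5) = 4752. Since P₁ is strictly southwest of P₂, a monotone path through both must visit P₁ then P₂; paths through both = C(5, 1)·C(7, 4)·C(6, 5) = 1050. Avoid both = 43758 − 3575 − 4752 + 1050 = 36481.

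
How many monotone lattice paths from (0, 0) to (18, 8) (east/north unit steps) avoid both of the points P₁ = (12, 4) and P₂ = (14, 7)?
Number of paths = 689675

Inclusion–exclusion. Total paths: C(26, 18) = 1562275. Through P₁: C(16, 12)·C(10, 6) = 382200. Through P₂: C(21, 14)·C(5, 4) = 581400. Since P₁ is strictly southwest of P₂, a monotone path through both must visit P₁ then P₂; paths through both = C(16, 12)·C(5, 2)·C(5, 4) = 91000. Avoid both = 1562275 − 382200 − 581400 + 91000 = 689675.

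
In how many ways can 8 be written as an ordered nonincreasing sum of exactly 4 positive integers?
p(8, 4 parts) = 5

Partitions of n into exactly k parts ↔ partitions of n − k into at most k parts (subtract 1 from each part). For n = 8, k = 4, the partitions are: 5+1+1+1, 4+2+1+1, 3+3+1+1, 3+2+2+1, 2+2+2+2. Count = 5.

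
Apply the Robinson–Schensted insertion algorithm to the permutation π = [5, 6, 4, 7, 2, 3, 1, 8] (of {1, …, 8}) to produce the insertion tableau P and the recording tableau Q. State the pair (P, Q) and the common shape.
P = [1, 3, 7, 8] / [2, 6] / [4] / [5];  Q = [1, 2, 4, 8] / [3, 6] / [5] / [7];  common shape = (4, 2, 1, 1)

Row-insert the values π_1, π_2, … into P one at a time, bumping the leftmost entry strictly greater than the inserted value down to the next row. The recording tableau Q records, in position (i, j), the step at which that cell was added to P.
  Insert 5 (step 1): P = [5];  Q = [1]
  Insert 6 (step 2): P = [5, 6];  Q = [1, 2]
  Insert 4 (step 3): P = [4, 6] / [5];  Q = [1, 2] / [3]
  Insert 7 (step 4): P = [4, 6, 7] / [5];  Q = [1, 2, 4] / [3]
  Insert 2 (step 5): P = [2, 6, 7] / [4] / [5];  Q = [1, 2, 4] / [3] / [5]
  Insert 3 (step 6): P = [2, 3, 7] / [4, 6] / [5];  Q = [1, 2, 4] / [3, 6] / [5]
  Insert 1 (step 7): P = [1, 3, 7] / [2, 6] / [4] / [5];  Q = [1, 2, 4] / [3, 6] / [5] / [7]
  Insert 8 (step 8): P = [1, 3, 7, 8] / [2, 6] / [4] / [5];  Q = [1, 2, 4, 8] / [3, 6] / [5] / [7]
Final shape: (4, 2, 1, 1).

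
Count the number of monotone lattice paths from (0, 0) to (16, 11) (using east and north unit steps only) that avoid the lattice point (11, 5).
Number of paths = 11019879

Total paths from (0, 0) to (16, 11): C(27, 16) = 13037895. Paths through (11, 5): (paths (0, 0) → (11, 5)) × (paths (11, 5) → (16, 11)) = C(16, 11) · C(11, 5) = 4368 · 462 = 2018016. Avoidance count = 13037895 − 2018016 = 11019879.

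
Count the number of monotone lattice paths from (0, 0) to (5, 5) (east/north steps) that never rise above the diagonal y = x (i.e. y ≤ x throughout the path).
Number of paths = 42

By the reflection principle (André's argument), the number of monotone paths to (5, 5) with n ≤ m that never go above y = x is C(10, 5) − C(10, 6) = 252 − 210 = 42.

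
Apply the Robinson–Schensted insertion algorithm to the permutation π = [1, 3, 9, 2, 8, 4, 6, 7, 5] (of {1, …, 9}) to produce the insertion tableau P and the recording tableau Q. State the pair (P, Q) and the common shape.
P = [1, 2, 4, 5, 7] / [3, 6] / [8] / [9];  Q = [1, 2, 3, 7, 8] / [4, 5] / [6] / [9];  common shape = (5, 2, 1, 1)

Row-insert the values π_1, π_2, … into P one at a time, bumping the leftmost entry strictly greater than the inserted value down to the next row. The recording tableau Q records, in position (i, j), the step at which that cell was added to P.
  Insert 1 (step 1): P = [1];  Q = [1]
  Insert 3 (step 2): P = [1, 3];  Q = [1, 2]
  Insert 9 (step 3): P = [1, 3, 9];  Q = [1, 2, 3]
  Insert 2 (step 4): P = [1, 2, 9] / [3];  Q = [1, 2, 3] / [4]
  Insert 8 (step 5): P = [1, 2, 8] / [3, 9];  Q = [1, 2, 3] / [4, 5]
  Insert 4 (step 6): P = [1, 2, 4] / [3, 8] / [9];  Q = [1, 2, 3] / [4, 5] / [6]
  Insert 6 (step 7): P = [1, 2, 4, 6] / [3, 8] / [9];  Q = [1, 2, 3, 7] / [4, 5] / [6]
  Insert 7 (step 8): P = [1, 2, 4, 6, 7] / [3, 8] / [9];  Q = [1, 2, 3, 7, 8] / [4, 5] / [6]
  Insert 5 (step 9): P = [1, 2, 4, 5, 7] / [3, 6] / [8] / [9];  Q = [1, 2, 3, 7, 8] / [4, 5] / [6] / [9]
Final shape: (5, 2, 1, 1).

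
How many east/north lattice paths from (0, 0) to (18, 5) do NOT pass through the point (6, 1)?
Number of paths = 20909

Total paths from (0, 0) to (18, 5): C(23, 18) = 33649. Paths through (6, 1): (paths (0, 0) → (6, 1)) × (paths (6, 1) → (18, 5)) = C(7, 6) · C(16, 12) = 7 · 1820 = 12740. Avoidance count = 33649 − 12740 = 20909.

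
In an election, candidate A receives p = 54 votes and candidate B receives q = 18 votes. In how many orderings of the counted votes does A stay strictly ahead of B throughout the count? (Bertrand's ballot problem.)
Strict-lead orderings = 20716044882791720

Total orderings of the 72 votes with 54 for A: C(72, 54) = 41432089765583440. By the Bertrand ballot formula (Cycle Lemma / reflection principle), the number of orderings in which A is strictly ahead of B throughout is (p − q)/(p + q) · C(p + q, p) = (54 − 18)/(54 + 18) · 41432089765583440 = 20716044882791720.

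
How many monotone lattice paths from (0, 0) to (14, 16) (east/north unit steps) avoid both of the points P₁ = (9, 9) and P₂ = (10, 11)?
Number of paths = 80851779

Inclusion–exclusion. Total paths: C(30, 14) = 145422675. Through P₁: C(18, 9)·C(12, 5) = 38507040. Through P₂: C(21, 10)·C(9, 4) = 44442216. Since P₁ is strictly southwest of P₂, a monotone path through both must visit P₁ then P₂; paths through both = C(18, 9)·C(3, 1)·C(9, 4) = 18378360. Avoid both = 145422675 − 38507040 − 44442216 + 18378360 = 80851779.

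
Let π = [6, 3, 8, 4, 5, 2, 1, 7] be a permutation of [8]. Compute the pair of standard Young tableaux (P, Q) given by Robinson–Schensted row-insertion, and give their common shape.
P = [1, 4, 5, 7] / [2, 8] / [3] / [6];  Q = [1, 3, 5, 8] / [2, 4] / [6] / [7];  common shape = (4, 2, 1, 1)

Row-insert the values π_1, π_2, … into P one at a time, bumping the leftmost entry strictly greater than the inserted value down to the next row. The recording tableau Q records, in position (i, j), the step at which that cell was added to P.
  Insert 6 (step 1): P = [6];  Q = [1]
  Insert 3 (step 2): P = [3] / [6];  Q = [1] / [2]
  Insert 8 (step 3): P = [3, 8] / [6];  Q = [1, 3] / [2]
  Insert 4 (step 4): P = [3, 4] / [6, 8];  Q = [1, 3] / [2, 4]
  Insert 5 (step 5): P = [3, 4, 5] / [6, 8];  Q = [1, 3, 5] / [2, 4]
  Insert 2 (step 6): P = [2, 4, 5] / [3, 8] / [6];  Q = [1, 3, 5] / [2, 4] / [6]
  Insert 1 (step 7): P = [1, 4, 5] / [2, 8] / [3] / [6];  Q = [1, 3, 5] / [2, 4] / [6] / [7]
  Insert 7 (step 8): P = [1, 4, 5, 7] / [2, 8] / [3] / [6];  Q = [1, 3, 5, 8] / [2, 4] / [6] / [7]
Final shape: (4, 2, 1, 1).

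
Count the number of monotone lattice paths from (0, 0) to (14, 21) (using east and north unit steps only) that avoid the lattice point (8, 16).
Number of paths = 1980171798

Total paths from (0, 0) to (14, 21): C(35, 14) = 2319959400. Paths through (8, 16): (paths (0, 0) → (8, 16)) × (paths (8, 16) → (14, 21)) = C(24, 8) · C(11, 6) = 735471 · 462 = 339787602. Avoidance count = 2319959400 − 339787602 = 1980171798.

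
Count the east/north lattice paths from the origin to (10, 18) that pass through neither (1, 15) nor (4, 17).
Number of paths = 13078815

Inclusion–exclusion. Total paths: C(28, 10) = 13123110. Through P₁: C(16, 1)·C(12, 9) = 3520. Through P₂: C(21, 4)·C(7, 6) = 41895. Since P₁ is strictly southwest of P₂, a monotone path through both must visit P₁ then P₂; paths through both = C(16, 1)·C(5, 3)·C(7, 6) = 1120. Avoid both = 13123110 − 3520 − 41895 + 1120 = 13078815.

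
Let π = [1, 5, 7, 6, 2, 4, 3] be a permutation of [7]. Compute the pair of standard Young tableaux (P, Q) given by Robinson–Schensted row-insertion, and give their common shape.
P = [1, 2, 3] / [4, 6] / [5] / [7];  Q = [1, 2, 3] / [4, 6] / [5] / [7];  common shape = (3, 2, 1, 1)

Row-insert the values π_1, π_2, … into P one at a time, bumping the leftmost entry strictly greater than the inserted value down to the next row. The recording tableau Q records, in position (i, j), the step at which that cell was added to P.
  Insert 1 (step 1): P = [1];  Q = [1]
  Insert 5 (step 2): P = [1, 5];  Q = [1, 2]
  Insert 7 (step 3): P = [1, 5, 7];  Q = [1, 2, 3]
  Insert 6 (step 4): P = [1, 5, 6] / [7];  Q = [1, 2, 3] / [4]
  Insert 2 (step 5): P = [1, 2, 6] / [5] / [7];  Q = [1, 2, 3] / [4] / [5]
  Insert 4 (step 6): P = [1, 2, 4] / [5, 6] / [7];  Q = [1, 2, 3] / [4, 6] / [5]
  Insert 3 (step 7): P = [1, 2, 3] / [4, 6] / [5] / [7];  Q = [1, 2, 3] / [4, 6] / [5] / [7]
Final shape: (3, 2, 1, 1).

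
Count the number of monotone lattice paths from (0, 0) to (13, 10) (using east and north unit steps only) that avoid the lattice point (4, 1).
Number of paths = 900966

Total paths from (0, 0) to (13, 10): C(23, 13) = 1144066. Paths through (4, 1): (paths (0, 0) → (4, 1)) × (paths (4, 1) → (13, 10)) = C(5, 4) · C(18, 9) = 5 · 48620 = 243100. Avoidance count = 1144066 − 243100 = 900966.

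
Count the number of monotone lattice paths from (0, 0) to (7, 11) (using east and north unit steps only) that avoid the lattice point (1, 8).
Number of paths = 31068

Total paths from (0, 0) to (7, 11): C(18, 7) = 31824. Paths through (1, 8): (paths (0, 0) → (1, 8)) × (paths (1, 8) → (7, 11)) = C(9, 1) · C(9, 6) = 9 · 84 = 756. Avoidance count = 31824 − 756 = 31068.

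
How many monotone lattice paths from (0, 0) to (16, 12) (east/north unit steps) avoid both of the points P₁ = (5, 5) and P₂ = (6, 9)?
Number of paths = 21331037

Inclusion–exclusion. Total paths: C(28, 16) = 30421755. Through P₁: C(10, 5)·C(18, 11) = 8019648. Through P₂: C(15, 6)·C(13, 10) = 1431430. Since P₁ is strictly southwest of P₂, a monotone path through both must visit P₁ then P₂; paths through both = C(10, 5)·C(5, 1)·C(13, 10) = 360360. Avoid both = 30421755 − 8019648 − 1431430 + 360360 = 21331037.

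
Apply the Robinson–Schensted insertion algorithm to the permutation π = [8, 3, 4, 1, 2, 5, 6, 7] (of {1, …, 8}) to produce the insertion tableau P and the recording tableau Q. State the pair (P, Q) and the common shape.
P = [1, 2, 5, 6, 7] / [3, 4] / [8];  Q = [1, 3, 6, 7, 8] / [2, 5] / [4];  common shape = (5, 2, 1)

Row-insert the values π_1, π_2, … into P one at a time, bumping the leftmost entry strictly greater than the inserted value down to the next row. The recording tableau Q records, in position (i, j), the step at which that cell was added to P.
  Insert 8 (step 1): P = [8];  Q = [1]
  Insert 3 (step 2): P = [3] / [8];  Q = [1] / [2]
  Insert 4 (step 3): P = [3, 4] / [8];  Q = [1, 3] / [2]
  Insert 1 (step 4): P = [1, 4] / [3] / [8];  Q = [1, 3] / [2] / [4]
  Insert 2 (step 5): P = [1, 2] / [3, 4] / [8];  Q = [1, 3] / [2, 5] / [4]
  Insert 5 (step 6): P = [1, 2, 5] / [3, 4] / [8];  Q = [1, 3, 6] / [2, 5] / [4]
  Insert 6 (step 7): P = [1, 2, 5, 6] / [3, 4] / [8];  Q = [1, 3, 6, 7] / [2, 5] / [4]
  Insert 7 (step 8): P = [1, 2, 5, 6, 7] / [3, 4] / [8];  Q = [1, 3, 6, 7, 8] / [2, 5] / [4]
Final shape: (5, 2, 1).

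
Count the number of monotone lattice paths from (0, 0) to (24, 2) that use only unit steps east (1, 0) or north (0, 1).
Number of paths = 325

A monotone lattice path from (0, 0) to (24, 2) consists of 24 east steps and 2 north steps in some order, so it is determined by which 24 of the 26 steps are east. The count is C(26, 24) = 325.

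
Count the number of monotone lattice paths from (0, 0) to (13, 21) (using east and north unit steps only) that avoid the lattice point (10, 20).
Number of paths = 807803700

Total paths from (0, 0) to (13, 21): C(34, 13) = 927983760. Paths through (10, 20): (paths (0, 0) → (10, 20)) × (paths (10, 20) → (13, 21)) = C(30, 10) · C(4, 3) = 30045015 · 4 = 120180060. Avoidance count = 927983760 − 120180060 = 807803700.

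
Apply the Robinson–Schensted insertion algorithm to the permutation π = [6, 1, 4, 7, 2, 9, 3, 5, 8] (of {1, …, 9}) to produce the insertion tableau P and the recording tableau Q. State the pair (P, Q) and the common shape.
P = [1, 2, 3, 5, 8] / [4, 7, 9] / [6];  Q = [1, 3, 4, 6, 9] / [2, 7, 8] / [5];  common shape = (5, 3, 1)

Row-insert the values π_1, π_2, … into P one at a time, bumping the leftmost entry strictly greater than the inserted value down to the next row. The recording tableau Q records, in position (i, j), the step at which that cell was added to P.
  Insert 6 (step 1): P = [6];  Q = [1]
  Insert 1 (step 2): P = [1] / [6];  Q = [1] / [2]
  Insert 4 (step 3): P = [1, 4] / [6];  Q = [1, 3] / [2]
  Insert 7 (step 4): P = [1, 4, 7] / [6];  Q = [1, 3, 4] / [2]
  Insert 2 (step 5): P = [1, 2, 7] / [4] / [6];  Q = [1, 3, 4] / [2] / [5]
  Insert 9 (step 6): P = [1, 2, 7, 9] / [4] / [6];  Q = [1, 3, 4, 6] / [2] / [5]
  Insert 3 (step 7): P = [1, 2, 3, 9] / [4, 7] / [6];  Q = [1, 3, 4, 6] / [2, 7] / [5]
  Insert 5 (step 8): P = [1, 2, 3, 5] / [4, 7, 9] / [6];  Q = [1, 3, 4, 6] / [2, 7, 8] / [5]
  Insert 8 (step 9): P = [1, 2, 3, 5, 8] / [4, 7, 9] / [6];  Q = [1, 3, 4, 6, 9] / [2, 7, 8] / [5]
Final shape: (5, 3, 1).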